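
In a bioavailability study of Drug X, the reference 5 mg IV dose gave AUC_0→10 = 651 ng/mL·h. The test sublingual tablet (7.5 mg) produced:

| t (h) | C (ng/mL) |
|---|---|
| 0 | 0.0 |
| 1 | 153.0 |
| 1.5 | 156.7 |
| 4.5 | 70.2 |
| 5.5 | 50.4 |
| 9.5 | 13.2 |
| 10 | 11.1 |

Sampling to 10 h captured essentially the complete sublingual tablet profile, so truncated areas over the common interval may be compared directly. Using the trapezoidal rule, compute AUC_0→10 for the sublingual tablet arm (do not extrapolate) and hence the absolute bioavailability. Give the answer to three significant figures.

Trapezoidal AUC_0→10 (sublingual tablet):
  [0→1]: (0.0+153.0)/2 × 1 = 76.5
  [1→1.5]: (153.0+156.7)/2 × 0.5 = 77.425
  [1.5→4.5]: (156.7+70.2)/2 × 3 = 340.35
  [4.5→5.5]: (70.2+50.4)/2 × 1 = 60.3
  [5.5→9.5]: (50.4+13.2)/2 × 4 = 127.2
  [9.5→10]: (13.2+11.1)/2 × 0.5 = 6.075
  Sum = 687.85 ng/mL·h
F = (AUC_ev/D_ev)/(AUC_iv/D_iv) = (687.85/7.5)/(651/5) = 91.7133/130.2 = 0.7044

F = 0.704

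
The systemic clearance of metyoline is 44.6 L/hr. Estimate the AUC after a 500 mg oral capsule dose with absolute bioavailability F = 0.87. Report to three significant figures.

AUC_0→∞ = F × Dose / CL
        = 0.87 × 500 / 44.6 = 9.75336 mg/L·hr

AUC = 9.75 mg/L·hr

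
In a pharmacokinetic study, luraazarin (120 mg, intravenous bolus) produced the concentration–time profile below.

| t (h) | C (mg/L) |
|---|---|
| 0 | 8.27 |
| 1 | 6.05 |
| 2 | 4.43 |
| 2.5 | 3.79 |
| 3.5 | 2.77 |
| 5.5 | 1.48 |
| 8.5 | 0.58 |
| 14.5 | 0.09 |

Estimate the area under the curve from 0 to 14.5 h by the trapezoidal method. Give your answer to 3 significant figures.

AUC = 27.1 mg/L·h

Trapezoidal AUC_0→14.5:
  [0→1]: (8.27+6.05)/2 × 1 = 7.16
  [1→2]: (6.05+4.43)/2 × 1 = 5.24
  [2→2.5]: (4.43+3.79)/2 × 0.5 = 2.055
  [2.5→3.5]: (3.79+2.77)/2 × 1 = 3.28
  [3.5→5.5]: (2.77+1.48)/2 × 2 = 4.25
  [5.5→8.5]: (1.48+0.58)/2 × 3 = 3.09
  [8.5→14.5]: (0.58+0.09)/2 × 6 = 2.01
  Sum = 27.085 mg/L·h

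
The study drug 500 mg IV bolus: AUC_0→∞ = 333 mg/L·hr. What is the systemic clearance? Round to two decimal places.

CL = Dose_iv / AUC_0→∞
   = 500 / 333 = 1.5015 L/hr

CL = 1.50 L/hr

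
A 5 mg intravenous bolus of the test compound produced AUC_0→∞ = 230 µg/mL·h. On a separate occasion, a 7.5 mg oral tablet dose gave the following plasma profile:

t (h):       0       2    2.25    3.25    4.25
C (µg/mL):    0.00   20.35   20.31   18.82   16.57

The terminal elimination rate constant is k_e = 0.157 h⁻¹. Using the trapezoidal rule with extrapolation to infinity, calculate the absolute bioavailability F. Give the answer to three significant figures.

Trapezoidal AUC_0→4.25 (oral tablet):
  [0→2]: (0.00+20.35)/2 × 2 = 20.35
  [2→2.25]: (20.35+20.31)/2 × 0.25 = 5.0825
  [2.25→3.25]: (20.31+18.82)/2 × 1 = 19.565
  [3.25→4.25]: (18.82+16.57)/2 × 1 = 17.695
  Sum = 62.6925 µg/mL·h
Tail: C_last/k_e = 16.57/0.157 = 105.541
AUC_0→∞ (oral tablet) = 62.6925 + 105.541 = 168.2335 µg/mL·h
F = (AUC_ev/D_ev)/(AUC_iv/D_iv) = (168.2335/7.5)/(230/5) = 22.4311/46 = 0.4876

F = 0.488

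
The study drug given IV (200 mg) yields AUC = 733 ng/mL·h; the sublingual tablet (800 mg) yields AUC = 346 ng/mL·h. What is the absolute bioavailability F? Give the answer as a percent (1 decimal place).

F = (AUC_ev / D_ev) / (AUC_iv / D_iv)
  = (346/800) / (733/200)
  = 0.4325 / 3.665 = 0.1180
  = 11.80%

F = 11.8%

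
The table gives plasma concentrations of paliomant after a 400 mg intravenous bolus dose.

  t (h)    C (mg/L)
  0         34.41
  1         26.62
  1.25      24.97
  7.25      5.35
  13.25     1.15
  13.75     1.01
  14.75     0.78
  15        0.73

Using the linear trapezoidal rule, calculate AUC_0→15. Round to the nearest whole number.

AUC = 149 mg/L·h

Trapezoidal AUC_0→15:
  [0→1]: (34.41+26.62)/2 × 1 = 30.515
  [1→1.25]: (26.62+24.97)/2 × 0.25 = 6.44875
  [1.25→7.25]: (24.97+5.35)/2 × 6 = 90.96
  [7.25→13.25]: (5.35+1.15)/2 × 6 = 19.5
  [13.25→13.75]: (1.15+1.01)/2 × 0.5 = 0.54
  [13.75→14.75]: (1.01+0.78)/2 × 1 = 0.895
  [14.75→15]: (0.78+0.73)/2 × 0.25 = 0.18875
  Sum = 149.0475 mg/L·h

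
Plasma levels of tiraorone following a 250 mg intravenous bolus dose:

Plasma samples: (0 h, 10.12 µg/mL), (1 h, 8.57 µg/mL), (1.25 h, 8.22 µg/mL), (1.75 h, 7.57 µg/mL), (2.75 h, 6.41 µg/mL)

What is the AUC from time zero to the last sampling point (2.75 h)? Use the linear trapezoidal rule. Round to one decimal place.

Trapezoidal AUC_0→2.75:
  [0→1]: (10.12+8.57)/2 × 1 = 9.345
  [1→1.25]: (8.57+8.22)/2 × 0.25 = 2.09875
  [1.25→1.75]: (8.22+7.57)/2 × 0.5 = 3.9475
  [1.75→2.75]: (7.57+6.41)/2 × 1 = 6.99
  Sum = 22.38125 µg/mL·h

AUC = 22.4 µg/mL·h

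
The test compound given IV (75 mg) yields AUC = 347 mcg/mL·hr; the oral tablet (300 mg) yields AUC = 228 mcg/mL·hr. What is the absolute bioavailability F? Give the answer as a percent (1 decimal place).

F = (AUC_ev / D_ev) / (AUC_iv / D_iv)
  = (228/300) / (347/75)
  = 0.76 / 4.62667 = 0.1643
  = 16.43%

F = 16.4%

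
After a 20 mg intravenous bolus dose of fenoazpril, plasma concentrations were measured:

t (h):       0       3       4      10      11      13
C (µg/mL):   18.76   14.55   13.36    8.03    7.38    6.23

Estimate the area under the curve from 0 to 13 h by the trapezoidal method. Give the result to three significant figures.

AUC = 149 µg/mL·h

Trapezoidal AUC_0→13:
  [0→3]: (18.76+14.55)/2 × 3 = 49.965
  [3→4]: (14.55+13.36)/2 × 1 = 13.955
  [4→10]: (13.36+8.03)/2 × 6 = 64.17
  [10→11]: (8.03+7.38)/2 × 1 = 7.705
  [11→13]: (7.38+6.23)/2 × 2 = 13.61
  Sum = 149.405 µg/mL·h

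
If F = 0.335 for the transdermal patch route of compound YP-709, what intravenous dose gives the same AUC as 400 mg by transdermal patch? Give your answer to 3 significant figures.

Systemic exposure from an extravascular dose = F × D_ev, so the equivalent IV dose is F × D_ev.
D_iv = F × D_ev = 0.335 × 400 = 134 mg

D_iv = 134 mg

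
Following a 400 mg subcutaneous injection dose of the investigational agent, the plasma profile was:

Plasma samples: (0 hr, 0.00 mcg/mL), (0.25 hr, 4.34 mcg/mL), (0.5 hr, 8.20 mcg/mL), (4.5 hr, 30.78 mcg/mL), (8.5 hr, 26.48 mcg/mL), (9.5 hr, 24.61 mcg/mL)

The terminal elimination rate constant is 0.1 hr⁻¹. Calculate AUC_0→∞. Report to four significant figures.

Trapezoidal AUC_0→9.5:
  [0→0.25]: (0.00+4.34)/2 × 0.25 = 0.5425
  [0.25→0.5]: (4.34+8.20)/2 × 0.25 = 1.5675
  [0.5→4.5]: (8.20+30.78)/2 × 4 = 77.96
  [4.5→8.5]: (30.78+26.48)/2 × 4 = 114.52
  [8.5→9.5]: (26.48+24.61)/2 × 1 = 25.545
  Sum = 220.135 mcg/mL·hr
Extrapolated tail: C_last / k_e = 24.61 / 0.1 = 246.100
AUC_0→∞ = 220.135 + 246.100 = 466.235 mcg/mL·hr

AUC = 466.2 mcg/mL·hr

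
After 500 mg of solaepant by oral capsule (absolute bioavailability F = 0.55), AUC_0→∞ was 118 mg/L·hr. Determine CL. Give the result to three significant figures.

CL = 2.33 L/hr

CL = F × Dose / AUC_0→∞
   = 0.55 × 500 / 118 = 2.33051 L/hr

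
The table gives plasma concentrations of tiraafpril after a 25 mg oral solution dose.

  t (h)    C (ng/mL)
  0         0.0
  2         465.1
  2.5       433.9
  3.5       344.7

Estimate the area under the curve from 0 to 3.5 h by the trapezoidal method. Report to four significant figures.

Trapezoidal AUC_0→3.5:
  [0→2]: (0.0+465.1)/2 × 2 = 465.1
  [2→2.5]: (465.1+433.9)/2 × 0.5 = 224.75
  [2.5→3.5]: (433.9+344.7)/2 × 1 = 389.3
  Sum = 1079.15 ng/mL·h

AUC = 1079 ng/mL·h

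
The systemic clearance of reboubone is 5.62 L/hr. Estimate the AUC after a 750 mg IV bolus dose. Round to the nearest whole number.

AUC_0→∞ = Dose_iv / CL
        = 750 / 5.62 = 133.452 mg/L·hr

AUC = 133 mg/L·hr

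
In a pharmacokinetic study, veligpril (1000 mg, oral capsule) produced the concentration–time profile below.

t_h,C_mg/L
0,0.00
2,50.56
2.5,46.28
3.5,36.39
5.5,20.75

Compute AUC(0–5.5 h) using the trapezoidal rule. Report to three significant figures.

AUC = 173 mg/L·h

Trapezoidal AUC_0→5.5:
  [0→2]: (0.00+50.56)/2 × 2 = 50.56
  [2→2.5]: (50.56+46.28)/2 × 0.5 = 24.21
  [2.5→3.5]: (46.28+36.39)/2 × 1 = 41.335
  [3.5→5.5]: (36.39+20.75)/2 × 2 = 57.14
  Sum = 173.245 mg/L·h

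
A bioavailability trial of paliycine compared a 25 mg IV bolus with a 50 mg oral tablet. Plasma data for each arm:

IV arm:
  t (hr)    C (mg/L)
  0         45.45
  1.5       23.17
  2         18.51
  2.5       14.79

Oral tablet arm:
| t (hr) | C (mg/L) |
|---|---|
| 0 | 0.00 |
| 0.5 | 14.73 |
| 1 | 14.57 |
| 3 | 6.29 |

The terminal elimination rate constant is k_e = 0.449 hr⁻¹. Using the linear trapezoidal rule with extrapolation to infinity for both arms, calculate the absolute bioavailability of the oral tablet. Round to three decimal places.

F = 0.222

Trapezoidal AUC_0→2.5 (IV):
  [0→1.5]: (45.45+23.17)/2 × 1.5 = 51.465
  [1.5→2]: (23.17+18.51)/2 × 0.5 = 10.42
  [2→2.5]: (18.51+14.79)/2 × 0.5 = 8.325
  Sum = 70.21 mg/L·hr
IV tail: 14.79/0.449 = 32.940; AUC_iv,0→∞ = 70.21 + 32.940 = 103.15 mg/L·hr
Trapezoidal AUC_0→3 (oral tablet):
  [0→0.5]: (0.00+14.73)/2 × 0.5 = 3.6825
  [0.5→1]: (14.73+14.57)/2 × 0.5 = 7.325
  [1→3]: (14.57+6.29)/2 × 2 = 20.86
  Sum = 31.8675 mg/L·hr
oral tablet tail: 6.29/0.449 = 14.009; AUC_ev,0→∞ = 31.8675 + 14.009 = 45.8765 mg/L·hr
F = (AUC_ev/D_ev)/(AUC_iv/D_iv) = (45.8765/50)/(103.15/25) = 0.91753/4.126 = 0.2224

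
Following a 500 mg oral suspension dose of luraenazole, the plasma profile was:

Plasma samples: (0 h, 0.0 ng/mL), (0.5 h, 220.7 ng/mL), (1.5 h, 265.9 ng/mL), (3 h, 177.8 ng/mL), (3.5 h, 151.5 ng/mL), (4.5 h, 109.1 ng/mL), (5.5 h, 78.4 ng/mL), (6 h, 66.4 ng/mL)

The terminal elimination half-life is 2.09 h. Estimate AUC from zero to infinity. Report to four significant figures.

Trapezoidal AUC_0→6:
  [0→0.5]: (0.0+220.7)/2 × 0.5 = 55.175
  [0.5→1.5]: (220.7+265.9)/2 × 1 = 243.3
  [1.5→3]: (265.9+177.8)/2 × 1.5 = 332.775
  [3→3.5]: (177.8+151.5)/2 × 0.5 = 82.325
  [3.5→4.5]: (151.5+109.1)/2 × 1 = 130.3
  [4.5→5.5]: (109.1+78.4)/2 × 1 = 93.75
  [5.5→6]: (78.4+66.4)/2 × 0.5 = 36.2
  Sum = 973.825 ng/mL·h
k_e = ln2 / t½ = 0.693147 / 2.09 = 0.3316 h^-1
Extrapolated tail: C_last / k_e = 66.4 / 0.3316 = 200.241
AUC_0→∞ = 973.825 + 200.241 = 1174.066 ng/mL·h

AUC = 1174 ng/mL·h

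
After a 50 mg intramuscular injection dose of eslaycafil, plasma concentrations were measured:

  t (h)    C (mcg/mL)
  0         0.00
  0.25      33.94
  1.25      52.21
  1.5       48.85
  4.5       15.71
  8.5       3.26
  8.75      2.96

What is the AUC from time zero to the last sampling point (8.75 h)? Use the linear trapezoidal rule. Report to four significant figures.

AUC = 195.5 mcg/mL·h

Trapezoidal AUC_0→8.75:
  [0→0.25]: (0.00+33.94)/2 × 0.25 = 4.2425
  [0.25→1.25]: (33.94+52.21)/2 × 1 = 43.075
  [1.25→1.5]: (52.21+48.85)/2 × 0.25 = 12.6325
  [1.5→4.5]: (48.85+15.71)/2 × 3 = 96.84
  [4.5→8.5]: (15.71+3.26)/2 × 4 = 37.94
  [8.5→8.75]: (3.26+2.96)/2 × 0.25 = 0.7775
  Sum = 195.5075 mcg/mL·h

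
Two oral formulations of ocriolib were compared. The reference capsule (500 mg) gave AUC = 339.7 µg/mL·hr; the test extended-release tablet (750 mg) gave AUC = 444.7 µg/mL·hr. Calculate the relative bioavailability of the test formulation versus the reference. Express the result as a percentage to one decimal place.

F_rel = (AUC_test/D_test) / (AUC_ref/D_ref)
      = (444.7/750) / (339.7/500)
      = 0.592933 / 0.6794 = 0.8727 = 87.27%

F_rel = 87.3%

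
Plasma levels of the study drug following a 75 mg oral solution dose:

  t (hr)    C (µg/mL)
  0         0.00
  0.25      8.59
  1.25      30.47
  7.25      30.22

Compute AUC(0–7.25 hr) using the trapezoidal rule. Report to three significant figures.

Trapezoidal AUC_0→7.25:
  [0→0.25]: (0.00+8.59)/2 × 0.25 = 1.07375
  [0.25→1.25]: (8.59+30.47)/2 × 1 = 19.53
  [1.25→7.25]: (30.47+30.22)/2 × 6 = 182.07
  Sum = 202.67375 µg/mL·hr

AUC = 203 µg/mL·hr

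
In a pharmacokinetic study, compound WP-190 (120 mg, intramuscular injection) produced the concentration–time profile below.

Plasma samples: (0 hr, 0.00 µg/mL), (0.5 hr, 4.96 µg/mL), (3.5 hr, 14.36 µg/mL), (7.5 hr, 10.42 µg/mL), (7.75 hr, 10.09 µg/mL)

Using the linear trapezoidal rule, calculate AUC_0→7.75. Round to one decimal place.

Trapezoidal AUC_0→7.75:
  [0→0.5]: (0.00+4.96)/2 × 0.5 = 1.24
  [0.5→3.5]: (4.96+14.36)/2 × 3 = 28.98
  [3.5→7.5]: (14.36+10.42)/2 × 4 = 49.56
  [7.5→7.75]: (10.42+10.09)/2 × 0.25 = 2.56375
  Sum = 82.34375 µg/mL·hr

AUC = 82.3 µg/mL·hr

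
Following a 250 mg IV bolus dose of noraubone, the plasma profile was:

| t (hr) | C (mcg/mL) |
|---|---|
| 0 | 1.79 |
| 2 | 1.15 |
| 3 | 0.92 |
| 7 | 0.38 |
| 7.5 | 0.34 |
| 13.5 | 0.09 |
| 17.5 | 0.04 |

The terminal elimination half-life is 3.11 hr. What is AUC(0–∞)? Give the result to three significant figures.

AUC = 8.48 mcg/mL·hr

Trapezoidal AUC_0→17.5:
  [0→2]: (1.79+1.15)/2 × 2 = 2.94
  [2→3]: (1.15+0.92)/2 × 1 = 1.035
  [3→7]: (0.92+0.38)/2 × 4 = 2.6
  [7→7.5]: (0.38+0.34)/2 × 0.5 = 0.18
  [7.5→13.5]: (0.34+0.09)/2 × 6 = 1.29
  [13.5→17.5]: (0.09+0.04)/2 × 4 = 0.26
  Sum = 8.305 mcg/mL·hr
k_e = ln2 / t½ = 0.693147 / 3.11 = 0.2229 hr^-1
Extrapolated tail: C_last / k_e = 0.04 / 0.2229 = 0.179
AUC_0→∞ = 8.305 + 0.179 = 8.484 mcg/mL·hr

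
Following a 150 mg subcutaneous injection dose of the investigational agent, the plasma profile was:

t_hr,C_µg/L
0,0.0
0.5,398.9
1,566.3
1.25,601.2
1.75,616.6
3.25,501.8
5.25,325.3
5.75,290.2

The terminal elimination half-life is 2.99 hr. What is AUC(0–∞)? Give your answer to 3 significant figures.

AUC = 3860 µg/L·hr

Trapezoidal AUC_0→5.75:
  [0→0.5]: (0.0+398.9)/2 × 0.5 = 99.725
  [0.5→1]: (398.9+566.3)/2 × 0.5 = 241.3
  [1→1.25]: (566.3+601.2)/2 × 0.25 = 145.9375
  [1.25→1.75]: (601.2+616.6)/2 × 0.5 = 304.45
  [1.75→3.25]: (616.6+501.8)/2 × 1.5 = 838.8
  [3.25→5.25]: (501.8+325.3)/2 × 2 = 827.1
  [5.25→5.75]: (325.3+290.2)/2 × 0.5 = 153.875
  Sum = 2611.1875 µg/L·hr
k_e = ln2 / t½ = 0.693147 / 2.99 = 0.2318 hr^-1
Extrapolated tail: C_last / k_e = 290.2 / 0.2318 = 1251.941
AUC_0→∞ = 2611.1875 + 1251.941 = 3863.1285 µg/L·hr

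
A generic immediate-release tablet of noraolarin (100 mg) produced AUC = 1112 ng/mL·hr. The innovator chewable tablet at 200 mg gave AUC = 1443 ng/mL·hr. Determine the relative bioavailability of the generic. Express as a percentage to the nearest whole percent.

F_rel = (AUC_test/D_test) / (AUC_ref/D_ref)
      = (1112/100) / (1443/200)
      = 11.12 / 7.215 = 1.5412 = 154.12%

F_rel = 154%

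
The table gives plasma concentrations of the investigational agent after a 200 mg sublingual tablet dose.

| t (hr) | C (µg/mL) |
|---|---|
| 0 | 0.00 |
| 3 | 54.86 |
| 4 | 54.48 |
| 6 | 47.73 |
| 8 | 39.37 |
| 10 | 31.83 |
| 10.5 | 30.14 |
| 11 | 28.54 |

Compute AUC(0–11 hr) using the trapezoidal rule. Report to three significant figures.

Trapezoidal AUC_0→11:
  [0→3]: (0.00+54.86)/2 × 3 = 82.29
  [3→4]: (54.86+54.48)/2 × 1 = 54.67
  [4→6]: (54.48+47.73)/2 × 2 = 102.21
  [6→8]: (47.73+39.37)/2 × 2 = 87.1
  [8→10]: (39.37+31.83)/2 × 2 = 71.2
  [10→10.5]: (31.83+30.14)/2 × 0.5 = 15.4925
  [10.5→11]: (30.14+28.54)/2 × 0.5 = 14.67
  Sum = 427.6325 µg/mL·hr

AUC = 428 µg/mL·hr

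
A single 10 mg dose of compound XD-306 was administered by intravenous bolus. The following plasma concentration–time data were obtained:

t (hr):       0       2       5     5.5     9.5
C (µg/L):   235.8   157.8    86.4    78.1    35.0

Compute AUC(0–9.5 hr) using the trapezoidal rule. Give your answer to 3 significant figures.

AUC = 1030 µg/L·hr

Trapezoidal AUC_0→9.5:
  [0→2]: (235.8+157.8)/2 × 2 = 393.6
  [2→5]: (157.8+86.4)/2 × 3 = 366.3
  [5→5.5]: (86.4+78.1)/2 × 0.5 = 41.125
  [5.5→9.5]: (78.1+35.0)/2 × 4 = 226.2
  Sum = 1027.225 µg/L·hr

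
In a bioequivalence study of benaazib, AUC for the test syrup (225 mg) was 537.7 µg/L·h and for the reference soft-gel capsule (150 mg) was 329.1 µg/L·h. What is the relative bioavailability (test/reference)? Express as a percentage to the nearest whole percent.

F_rel = (AUC_test/D_test) / (AUC_ref/D_ref)
      = (537.7/225) / (329.1/150)
      = 2.38978 / 2.194 = 1.0892 = 108.92%

F_rel = 109%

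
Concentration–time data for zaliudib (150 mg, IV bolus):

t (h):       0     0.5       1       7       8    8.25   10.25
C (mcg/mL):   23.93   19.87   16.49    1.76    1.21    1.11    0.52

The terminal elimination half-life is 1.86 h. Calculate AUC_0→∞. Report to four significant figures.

Trapezoidal AUC_0→10.25:
  [0→0.5]: (23.93+19.87)/2 × 0.5 = 10.95
  [0.5→1]: (19.87+16.49)/2 × 0.5 = 9.09
  [1→7]: (16.49+1.76)/2 × 6 = 54.75
  [7→8]: (1.76+1.21)/2 × 1 = 1.485
  [8→8.25]: (1.21+1.11)/2 × 0.25 = 0.29
  [8.25→10.25]: (1.11+0.52)/2 × 2 = 1.63
  Sum = 78.195 mcg/mL·h
k_e = ln2 / t½ = 0.693147 / 1.86 = 0.3727 h^-1
Extrapolated tail: C_last / k_e = 0.52 / 0.3727 = 1.395
AUC_0→∞ = 78.195 + 1.395 = 79.59 mcg/mL·h

AUC = 79.59 mcg/mL·h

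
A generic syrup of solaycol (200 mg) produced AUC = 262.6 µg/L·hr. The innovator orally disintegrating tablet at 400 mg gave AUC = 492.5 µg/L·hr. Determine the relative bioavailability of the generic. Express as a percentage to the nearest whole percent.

F_rel = (AUC_test/D_test) / (AUC_ref/D_ref)
      = (262.6/200) / (492.5/400)
      = 1.313 / 1.23125 = 1.0664 = 106.64%

F_rel = 107%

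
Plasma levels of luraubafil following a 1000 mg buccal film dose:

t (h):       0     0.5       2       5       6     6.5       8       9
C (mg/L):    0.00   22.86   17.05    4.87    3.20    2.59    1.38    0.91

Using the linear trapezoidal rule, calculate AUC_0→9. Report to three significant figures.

Trapezoidal AUC_0→9:
  [0→0.5]: (0.00+22.86)/2 × 0.5 = 5.715
  [0.5→2]: (22.86+17.05)/2 × 1.5 = 29.9325
  [2→5]: (17.05+4.87)/2 × 3 = 32.88
  [5→6]: (4.87+3.20)/2 × 1 = 4.035
  [6→6.5]: (3.20+2.59)/2 × 0.5 = 1.4475
  [6.5→8]: (2.59+1.38)/2 × 1.5 = 2.9775
  [8→9]: (1.38+0.91)/2 × 1 = 1.145
  Sum = 78.1325 mg/L·h

AUC = 78.1 mg/L·h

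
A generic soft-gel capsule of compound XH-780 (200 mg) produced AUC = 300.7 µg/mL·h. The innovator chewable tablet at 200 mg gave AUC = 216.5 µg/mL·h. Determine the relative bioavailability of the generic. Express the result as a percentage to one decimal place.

F_rel = (AUC_test/D_test) / (AUC_ref/D_ref)
      = (300.7/200) / (216.5/200)
      = 1.5035 / 1.0825 = 1.3889 = 138.89%

F_rel = 138.9%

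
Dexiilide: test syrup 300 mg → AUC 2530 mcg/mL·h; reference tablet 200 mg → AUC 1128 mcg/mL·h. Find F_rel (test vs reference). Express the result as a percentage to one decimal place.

F_rel = 149.5%

F_rel = (AUC_test/D_test) / (AUC_ref/D_ref)
      = (2530/300) / (1128/200)
      = 8.43333 / 5.64 = 1.4953 = 149.53%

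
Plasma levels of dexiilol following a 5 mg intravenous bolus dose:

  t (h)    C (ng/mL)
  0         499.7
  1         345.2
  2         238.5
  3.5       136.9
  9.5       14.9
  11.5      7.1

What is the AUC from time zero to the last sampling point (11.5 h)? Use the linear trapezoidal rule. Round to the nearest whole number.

AUC = 1473 ng/mL·h

Trapezoidal AUC_0→11.5:
  [0→1]: (499.7+345.2)/2 × 1 = 422.45
  [1→2]: (345.2+238.5)/2 × 1 = 291.85
  [2→3.5]: (238.5+136.9)/2 × 1.5 = 281.55
  [3.5→9.5]: (136.9+14.9)/2 × 6 = 455.4
  [9.5→11.5]: (14.9+7.1)/2 × 2 = 22.0
  Sum = 1473.25 ng/mL·h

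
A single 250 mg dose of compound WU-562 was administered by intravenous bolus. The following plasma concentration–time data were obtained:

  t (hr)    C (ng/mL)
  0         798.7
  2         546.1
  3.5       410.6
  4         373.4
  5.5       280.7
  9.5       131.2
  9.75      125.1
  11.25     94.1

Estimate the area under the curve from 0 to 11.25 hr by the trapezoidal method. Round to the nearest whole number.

AUC = 3769 ng/mL·hr

Trapezoidal AUC_0→11.25:
  [0→2]: (798.7+546.1)/2 × 2 = 1344.8
  [2→3.5]: (546.1+410.6)/2 × 1.5 = 717.525
  [3.5→4]: (410.6+373.4)/2 × 0.5 = 196.0
  [4→5.5]: (373.4+280.7)/2 × 1.5 = 490.575
  [5.5→9.5]: (280.7+131.2)/2 × 4 = 823.8
  [9.5→9.75]: (131.2+125.1)/2 × 0.25 = 32.0375
  [9.75→11.25]: (125.1+94.1)/2 × 1.5 = 164.4
  Sum = 3769.1375 ng/mL·hr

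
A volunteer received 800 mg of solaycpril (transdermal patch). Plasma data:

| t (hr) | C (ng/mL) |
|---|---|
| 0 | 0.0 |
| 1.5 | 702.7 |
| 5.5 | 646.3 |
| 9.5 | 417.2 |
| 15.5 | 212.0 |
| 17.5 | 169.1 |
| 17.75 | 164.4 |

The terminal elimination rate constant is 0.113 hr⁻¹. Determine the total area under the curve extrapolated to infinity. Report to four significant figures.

AUC = 9117 ng/mL·hr

Trapezoidal AUC_0→17.75:
  [0→1.5]: (0.0+702.7)/2 × 1.5 = 527.025
  [1.5→5.5]: (702.7+646.3)/2 × 4 = 2698.0
  [5.5→9.5]: (646.3+417.2)/2 × 4 = 2127.0
  [9.5→15.5]: (417.2+212.0)/2 × 6 = 1887.6
  [15.5→17.5]: (212.0+169.1)/2 × 2 = 381.1
  [17.5→17.75]: (169.1+164.4)/2 × 0.25 = 41.6875
  Sum = 7662.4125 ng/mL·hr
Extrapolated tail: C_last / k_e = 164.4 / 0.113 = 1454.867
AUC_0→∞ = 7662.4125 + 1454.867 = 9117.2795 ng/mL·hr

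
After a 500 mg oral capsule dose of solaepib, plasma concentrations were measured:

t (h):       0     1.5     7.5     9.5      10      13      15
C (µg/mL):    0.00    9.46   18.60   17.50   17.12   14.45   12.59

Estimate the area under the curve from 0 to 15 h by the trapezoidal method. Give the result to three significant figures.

AUC = 210 µg/mL·h

Trapezoidal AUC_0→15:
  [0→1.5]: (0.00+9.46)/2 × 1.5 = 7.095
  [1.5→7.5]: (9.46+18.60)/2 × 6 = 84.18
  [7.5→9.5]: (18.60+17.50)/2 × 2 = 36.1
  [9.5→10]: (17.50+17.12)/2 × 0.5 = 8.655
  [10→13]: (17.12+14.45)/2 × 3 = 47.355
  [13→15]: (14.45+12.59)/2 × 2 = 27.04
  Sum = 210.425 µg/mL·h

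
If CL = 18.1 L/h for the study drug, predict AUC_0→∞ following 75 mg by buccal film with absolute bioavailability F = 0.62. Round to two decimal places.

AUC = 2.57 mg/L·h

AUC_0→∞ = F × Dose / CL
        = 0.62 × 75 / 18.1 = 2.56906 mg/L·h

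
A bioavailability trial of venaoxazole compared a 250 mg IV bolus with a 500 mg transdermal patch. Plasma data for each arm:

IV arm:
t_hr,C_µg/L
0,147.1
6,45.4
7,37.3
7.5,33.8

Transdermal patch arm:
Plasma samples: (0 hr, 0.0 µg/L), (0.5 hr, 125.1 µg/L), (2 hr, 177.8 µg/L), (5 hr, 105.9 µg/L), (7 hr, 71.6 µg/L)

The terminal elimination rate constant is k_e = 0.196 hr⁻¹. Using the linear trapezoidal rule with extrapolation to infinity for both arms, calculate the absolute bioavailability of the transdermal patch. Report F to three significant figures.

F = 0.758

Trapezoidal AUC_0→7.5 (IV):
  [0→6]: (147.1+45.4)/2 × 6 = 577.5
  [6→7]: (45.4+37.3)/2 × 1 = 41.35
  [7→7.5]: (37.3+33.8)/2 × 0.5 = 17.775
  Sum = 636.625 µg/L·hr
IV tail: 33.8/0.196 = 172.449; AUC_iv,0→∞ = 636.625 + 172.449 = 809.074 µg/L·hr
Trapezoidal AUC_0→7 (transdermal patch):
  [0→0.5]: (0.0+125.1)/2 × 0.5 = 31.275
  [0.5→2]: (125.1+177.8)/2 × 1.5 = 227.175
  [2→5]: (177.8+105.9)/2 × 3 = 425.55
  [5→7]: (105.9+71.6)/2 × 2 = 177.5
  Sum = 861.5 µg/L·hr
transdermal patch tail: 71.6/0.196 = 365.306; AUC_ev,0→∞ = 861.5 + 365.306 = 1226.806 µg/L·hr
F = (AUC_ev/D_ev)/(AUC_iv/D_iv) = (1226.806/500)/(809.074/250) = 2.453612/3.236296 = 0.7582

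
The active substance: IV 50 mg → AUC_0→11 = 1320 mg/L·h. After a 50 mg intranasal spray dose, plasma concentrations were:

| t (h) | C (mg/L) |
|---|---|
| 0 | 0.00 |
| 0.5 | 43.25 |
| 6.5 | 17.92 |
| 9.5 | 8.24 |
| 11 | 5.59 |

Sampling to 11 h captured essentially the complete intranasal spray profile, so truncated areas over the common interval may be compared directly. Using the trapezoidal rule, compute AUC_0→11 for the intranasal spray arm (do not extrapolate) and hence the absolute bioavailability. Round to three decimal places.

Trapezoidal AUC_0→11 (intranasal spray):
  [0→0.5]: (0.00+43.25)/2 × 0.5 = 10.8125
  [0.5→6.5]: (43.25+17.92)/2 × 6 = 183.51
  [6.5→9.5]: (17.92+8.24)/2 × 3 = 39.24
  [9.5→11]: (8.24+5.59)/2 × 1.5 = 10.3725
  Sum = 243.935 mg/L·h
F = (AUC_ev/D_ev)/(AUC_iv/D_iv) = (243.935/50)/(1320/50) = 4.8787/26.4 = 0.1848

F = 0.185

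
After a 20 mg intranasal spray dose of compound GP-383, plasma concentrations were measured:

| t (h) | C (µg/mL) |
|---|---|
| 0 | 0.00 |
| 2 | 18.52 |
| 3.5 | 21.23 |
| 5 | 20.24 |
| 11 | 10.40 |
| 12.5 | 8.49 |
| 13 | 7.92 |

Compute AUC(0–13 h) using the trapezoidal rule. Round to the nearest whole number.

Trapezoidal AUC_0→13:
  [0→2]: (0.00+18.52)/2 × 2 = 18.52
  [2→3.5]: (18.52+21.23)/2 × 1.5 = 29.8125
  [3.5→5]: (21.23+20.24)/2 × 1.5 = 31.1025
  [5→11]: (20.24+10.40)/2 × 6 = 91.92
  [11→12.5]: (10.40+8.49)/2 × 1.5 = 14.1675
  [12.5→13]: (8.49+7.92)/2 × 0.5 = 4.1025
  Sum = 189.625 µg/mL·h

AUC = 190 µg/mL·h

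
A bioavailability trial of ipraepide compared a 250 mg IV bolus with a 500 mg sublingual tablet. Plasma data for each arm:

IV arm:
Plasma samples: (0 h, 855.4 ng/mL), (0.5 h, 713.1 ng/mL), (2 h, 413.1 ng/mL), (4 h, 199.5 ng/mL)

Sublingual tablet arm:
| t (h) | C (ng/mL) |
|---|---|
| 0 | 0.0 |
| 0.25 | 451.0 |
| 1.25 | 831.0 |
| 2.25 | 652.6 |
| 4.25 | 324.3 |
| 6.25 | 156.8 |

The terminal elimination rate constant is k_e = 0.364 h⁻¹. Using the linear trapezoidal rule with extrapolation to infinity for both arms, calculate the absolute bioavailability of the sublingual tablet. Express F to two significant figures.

Trapezoidal AUC_0→4 (IV):
  [0→0.5]: (855.4+713.1)/2 × 0.5 = 392.125
  [0.5→2]: (713.1+413.1)/2 × 1.5 = 844.65
  [2→4]: (413.1+199.5)/2 × 2 = 612.6
  Sum = 1849.375 ng/mL·h
IV tail: 199.5/0.364 = 548.077; AUC_iv,0→∞ = 1849.375 + 548.077 = 2397.452 ng/mL·h
Trapezoidal AUC_0→6.25 (sublingual tablet):
  [0→0.25]: (0.0+451.0)/2 × 0.25 = 56.375
  [0.25→1.25]: (451.0+831.0)/2 × 1 = 641.0
  [1.25→2.25]: (831.0+652.6)/2 × 1 = 741.8
  [2.25→4.25]: (652.6+324.3)/2 × 2 = 976.9
  [4.25→6.25]: (324.3+156.8)/2 × 2 = 481.1
  Sum = 2897.175 ng/mL·h
sublingual tablet tail: 156.8/0.364 = 430.769; AUC_ev,0→∞ = 2897.175 + 430.769 = 3327.944 ng/mL·h
F = (AUC_ev/D_ev)/(AUC_iv/D_iv) = (3327.944/500)/(2397.452/250) = 6.655888/9.589808 = 0.6941

F = 0.69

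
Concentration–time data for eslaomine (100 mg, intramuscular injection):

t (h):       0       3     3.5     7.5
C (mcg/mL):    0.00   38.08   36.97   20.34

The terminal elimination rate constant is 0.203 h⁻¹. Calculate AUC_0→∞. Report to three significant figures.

AUC = 291 mcg/mL·h

Trapezoidal AUC_0→7.5:
  [0→3]: (0.00+38.08)/2 × 3 = 57.12
  [3→3.5]: (38.08+36.97)/2 × 0.5 = 18.7625
  [3.5→7.5]: (36.97+20.34)/2 × 4 = 114.62
  Sum = 190.5025 mcg/mL·h
Extrapolated tail: C_last / k_e = 20.34 / 0.203 = 100.197
AUC_0→∞ = 190.5025 + 100.197 = 290.6995 mcg/mL·h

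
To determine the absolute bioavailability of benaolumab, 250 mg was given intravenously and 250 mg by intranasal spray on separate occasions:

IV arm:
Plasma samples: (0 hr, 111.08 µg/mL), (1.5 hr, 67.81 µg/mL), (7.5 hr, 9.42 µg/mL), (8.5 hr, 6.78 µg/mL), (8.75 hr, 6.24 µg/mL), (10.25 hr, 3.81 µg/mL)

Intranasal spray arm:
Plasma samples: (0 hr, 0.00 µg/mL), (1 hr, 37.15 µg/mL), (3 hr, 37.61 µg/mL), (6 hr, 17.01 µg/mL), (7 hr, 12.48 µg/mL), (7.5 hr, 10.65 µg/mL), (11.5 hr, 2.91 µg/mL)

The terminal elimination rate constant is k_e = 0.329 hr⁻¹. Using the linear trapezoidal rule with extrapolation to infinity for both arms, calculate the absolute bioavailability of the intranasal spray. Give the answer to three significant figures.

Trapezoidal AUC_0→10.25 (IV):
  [0→1.5]: (111.08+67.81)/2 × 1.5 = 134.1675
  [1.5→7.5]: (67.81+9.42)/2 × 6 = 231.69
  [7.5→8.5]: (9.42+6.78)/2 × 1 = 8.1
  [8.5→8.75]: (6.78+6.24)/2 × 0.25 = 1.6275
  [8.75→10.25]: (6.24+3.81)/2 × 1.5 = 7.5375
  Sum = 383.1225 µg/mL·hr
IV tail: 3.81/0.329 = 11.581; AUC_iv,0→∞ = 383.1225 + 11.581 = 394.7035 µg/mL·hr
Trapezoidal AUC_0→11.5 (intranasal spray):
  [0→1]: (0.00+37.15)/2 × 1 = 18.575
  [1→3]: (37.15+37.61)/2 × 2 = 74.76
  [3→6]: (37.61+17.01)/2 × 3 = 81.93
  [6→7]: (17.01+12.48)/2 × 1 = 14.745
  [7→7.5]: (12.48+10.65)/2 × 0.5 = 5.7825
  [7.5→11.5]: (10.65+2.91)/2 × 4 = 27.12
  Sum = 222.9125 µg/mL·hr
intranasal spray tail: 2.91/0.329 = 8.845; AUC_ev,0→∞ = 222.9125 + 8.845 = 231.7575 µg/mL·hr
F = (AUC_ev/D_ev)/(AUC_iv/D_iv) = (231.7575/250)/(394.7035/250) = 0.92703/1.578814 = 0.5872

F = 0.587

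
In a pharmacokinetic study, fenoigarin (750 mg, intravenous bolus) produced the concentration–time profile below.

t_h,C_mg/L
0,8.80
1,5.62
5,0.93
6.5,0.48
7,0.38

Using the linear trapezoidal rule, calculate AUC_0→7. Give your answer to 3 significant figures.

AUC = 21.6 mg/L·h

Trapezoidal AUC_0→7:
  [0→1]: (8.80+5.62)/2 × 1 = 7.21
  [1→5]: (5.62+0.93)/2 × 4 = 13.1
  [5→6.5]: (0.93+0.48)/2 × 1.5 = 1.0575
  [6.5→7]: (0.48+0.38)/2 × 0.5 = 0.215
  Sum = 21.5825 mg/L·h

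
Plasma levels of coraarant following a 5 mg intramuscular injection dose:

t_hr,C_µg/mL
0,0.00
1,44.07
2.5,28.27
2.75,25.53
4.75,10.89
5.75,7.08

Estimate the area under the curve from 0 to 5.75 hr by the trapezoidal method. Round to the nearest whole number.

Trapezoidal AUC_0→5.75:
  [0→1]: (0.00+44.07)/2 × 1 = 22.035
  [1→2.5]: (44.07+28.27)/2 × 1.5 = 54.255
  [2.5→2.75]: (28.27+25.53)/2 × 0.25 = 6.725
  [2.75→4.75]: (25.53+10.89)/2 × 2 = 36.42
  [4.75→5.75]: (10.89+7.08)/2 × 1 = 8.985
  Sum = 128.42 µg/mL·hr

AUC = 128 µg/mL·hr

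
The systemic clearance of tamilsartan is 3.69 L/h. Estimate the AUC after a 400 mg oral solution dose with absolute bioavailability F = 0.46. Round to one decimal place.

AUC = 49.9 mg/L·h

AUC_0→∞ = F × Dose / CL
        = 0.46 × 400 / 3.69 = 49.8645 mg/L·h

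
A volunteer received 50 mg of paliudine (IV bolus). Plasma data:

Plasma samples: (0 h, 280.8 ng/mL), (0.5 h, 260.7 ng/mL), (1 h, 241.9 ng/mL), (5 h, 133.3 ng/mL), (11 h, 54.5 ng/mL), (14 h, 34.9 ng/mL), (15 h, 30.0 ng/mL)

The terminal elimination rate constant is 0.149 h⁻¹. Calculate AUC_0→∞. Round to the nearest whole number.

Trapezoidal AUC_0→15:
  [0→0.5]: (280.8+260.7)/2 × 0.5 = 135.375
  [0.5→1]: (260.7+241.9)/2 × 0.5 = 125.65
  [1→5]: (241.9+133.3)/2 × 4 = 750.4
  [5→11]: (133.3+54.5)/2 × 6 = 563.4
  [11→14]: (54.5+34.9)/2 × 3 = 134.1
  [14→15]: (34.9+30.0)/2 × 1 = 32.45
  Sum = 1741.375 ng/mL·h
Extrapolated tail: C_last / k_e = 30.0 / 0.149 = 201.342
AUC_0→∞ = 1741.375 + 201.342 = 1942.717 ng/mL·h

AUC = 1943 ng/mL·h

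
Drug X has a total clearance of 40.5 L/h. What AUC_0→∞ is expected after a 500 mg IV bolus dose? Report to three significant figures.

AUC = 12.3 mg/L·h

AUC_0→∞ = Dose_iv / CL
        = 500 / 40.5 = 12.3457 mg/L·h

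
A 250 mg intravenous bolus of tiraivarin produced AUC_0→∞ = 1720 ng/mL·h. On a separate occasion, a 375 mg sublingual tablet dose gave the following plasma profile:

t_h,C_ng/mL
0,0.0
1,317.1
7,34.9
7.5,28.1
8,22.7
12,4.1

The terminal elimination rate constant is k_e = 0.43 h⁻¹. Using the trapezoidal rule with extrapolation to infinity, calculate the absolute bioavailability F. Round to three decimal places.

Trapezoidal AUC_0→12 (sublingual tablet):
  [0→1]: (0.0+317.1)/2 × 1 = 158.55
  [1→7]: (317.1+34.9)/2 × 6 = 1056.0
  [7→7.5]: (34.9+28.1)/2 × 0.5 = 15.75
  [7.5→8]: (28.1+22.7)/2 × 0.5 = 12.7
  [8→12]: (22.7+4.1)/2 × 4 = 53.6
  Sum = 1296.6 ng/mL·h
Tail: C_last/k_e = 4.1/0.43 = 9.535
AUC_0→∞ (sublingual tablet) = 1296.6 + 9.535 = 1306.135 ng/mL·h
F = (AUC_ev/D_ev)/(AUC_iv/D_iv) = (1306.135/375)/(1720/250) = 3.48303/6.88 = 0.5063

F = 0.506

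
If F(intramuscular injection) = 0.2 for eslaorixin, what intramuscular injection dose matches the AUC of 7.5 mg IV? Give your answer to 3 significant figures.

For equal systemic exposure: F × D_ev = D_iv
D_ev = D_iv / F = 7.5 / 0.2 = 37.5 mg

D_intramuscular = 37.5 mg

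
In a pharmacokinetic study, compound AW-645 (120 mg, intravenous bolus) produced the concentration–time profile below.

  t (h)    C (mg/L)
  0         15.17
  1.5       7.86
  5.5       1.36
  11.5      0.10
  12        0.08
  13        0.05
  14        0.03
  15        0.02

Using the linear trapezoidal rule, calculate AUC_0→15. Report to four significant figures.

AUC = 40.27 mg/L·h

Trapezoidal AUC_0→15:
  [0→1.5]: (15.17+7.86)/2 × 1.5 = 17.2725
  [1.5→5.5]: (7.86+1.36)/2 × 4 = 18.44
  [5.5→11.5]: (1.36+0.10)/2 × 6 = 4.38
  [11.5→12]: (0.10+0.08)/2 × 0.5 = 0.045
  [12→13]: (0.08+0.05)/2 × 1 = 0.065
  [13→14]: (0.05+0.03)/2 × 1 = 0.04
  [14→15]: (0.03+0.02)/2 × 1 = 0.025
  Sum = 40.2675 mg/L·h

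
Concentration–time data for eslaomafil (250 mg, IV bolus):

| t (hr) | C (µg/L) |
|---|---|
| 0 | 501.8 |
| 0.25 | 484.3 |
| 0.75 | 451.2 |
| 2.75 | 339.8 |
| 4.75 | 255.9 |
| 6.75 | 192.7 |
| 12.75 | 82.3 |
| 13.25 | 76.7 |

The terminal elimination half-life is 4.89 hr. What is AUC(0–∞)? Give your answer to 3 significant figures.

AUC = 3600 µg/L·hr

Trapezoidal AUC_0→13.25:
  [0→0.25]: (501.8+484.3)/2 × 0.25 = 123.2625
  [0.25→0.75]: (484.3+451.2)/2 × 0.5 = 233.875
  [0.75→2.75]: (451.2+339.8)/2 × 2 = 791.0
  [2.75→4.75]: (339.8+255.9)/2 × 2 = 595.7
  [4.75→6.75]: (255.9+192.7)/2 × 2 = 448.6
  [6.75→12.75]: (192.7+82.3)/2 × 6 = 825.0
  [12.75→13.25]: (82.3+76.7)/2 × 0.5 = 39.75
  Sum = 3057.1875 µg/L·hr
k_e = ln2 / t½ = 0.693147 / 4.89 = 0.1417 hr^-1
Extrapolated tail: C_last / k_e = 76.7 / 0.1417 = 541.284
AUC_0→∞ = 3057.1875 + 541.284 = 3598.4715 µg/L·hr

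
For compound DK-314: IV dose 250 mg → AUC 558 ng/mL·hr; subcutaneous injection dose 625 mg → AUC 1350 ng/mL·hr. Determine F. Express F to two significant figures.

F = (AUC_ev / D_ev) / (AUC_iv / D_iv)
  = (1350/625) / (558/250)
  = 2.16 / 2.232 = 0.9677

F = 0.97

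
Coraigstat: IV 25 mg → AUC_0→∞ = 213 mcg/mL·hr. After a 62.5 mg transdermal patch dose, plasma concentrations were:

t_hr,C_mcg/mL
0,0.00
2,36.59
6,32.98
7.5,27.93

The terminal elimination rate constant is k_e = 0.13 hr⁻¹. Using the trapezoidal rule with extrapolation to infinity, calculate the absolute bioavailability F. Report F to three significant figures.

F = 0.819

Trapezoidal AUC_0→7.5 (transdermal patch):
  [0→2]: (0.00+36.59)/2 × 2 = 36.59
  [2→6]: (36.59+32.98)/2 × 4 = 139.14
  [6→7.5]: (32.98+27.93)/2 × 1.5 = 45.6825
  Sum = 221.4125 mcg/mL·hr
Tail: C_last/k_e = 27.93/0.13 = 214.846
AUC_0→∞ (transdermal patch) = 221.4125 + 214.846 = 436.2585 mcg/mL·hr
F = (AUC_ev/D_ev)/(AUC_iv/D_iv) = (436.2585/62.5)/(213/25) = 6.980136/8.52 = 0.8193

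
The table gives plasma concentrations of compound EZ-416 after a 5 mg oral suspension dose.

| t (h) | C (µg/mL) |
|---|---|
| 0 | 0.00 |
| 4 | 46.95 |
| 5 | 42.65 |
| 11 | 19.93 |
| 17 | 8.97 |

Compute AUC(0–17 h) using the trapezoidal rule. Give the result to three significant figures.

Trapezoidal AUC_0→17:
  [0→4]: (0.00+46.95)/2 × 4 = 93.9
  [4→5]: (46.95+42.65)/2 × 1 = 44.8
  [5→11]: (42.65+19.93)/2 × 6 = 187.74
  [11→17]: (19.93+8.97)/2 × 6 = 86.7
  Sum = 413.14 µg/mL·h

AUC = 413 µg/mL·h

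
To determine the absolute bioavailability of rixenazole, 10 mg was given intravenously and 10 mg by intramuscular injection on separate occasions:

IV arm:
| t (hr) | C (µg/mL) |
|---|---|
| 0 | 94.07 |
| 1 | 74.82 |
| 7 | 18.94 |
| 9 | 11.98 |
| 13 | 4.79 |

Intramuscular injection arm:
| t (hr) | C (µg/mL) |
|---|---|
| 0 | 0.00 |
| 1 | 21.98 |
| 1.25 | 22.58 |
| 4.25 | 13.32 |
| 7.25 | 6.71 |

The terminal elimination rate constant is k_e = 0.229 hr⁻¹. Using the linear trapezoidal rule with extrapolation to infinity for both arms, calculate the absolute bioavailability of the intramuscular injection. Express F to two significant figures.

Trapezoidal AUC_0→13 (IV):
  [0→1]: (94.07+74.82)/2 × 1 = 84.445
  [1→7]: (74.82+18.94)/2 × 6 = 281.28
  [7→9]: (18.94+11.98)/2 × 2 = 30.92
  [9→13]: (11.98+4.79)/2 × 4 = 33.54
  Sum = 430.185 µg/mL·hr
IV tail: 4.79/0.229 = 20.917; AUC_iv,0→∞ = 430.185 + 20.917 = 451.102 µg/mL·hr
Trapezoidal AUC_0→7.25 (intramuscular injection):
  [0→1]: (0.00+21.98)/2 × 1 = 10.99
  [1→1.25]: (21.98+22.58)/2 × 0.25 = 5.57
  [1.25→4.25]: (22.58+13.32)/2 × 3 = 53.85
  [4.25→7.25]: (13.32+6.71)/2 × 3 = 30.045
  Sum = 100.455 µg/mL·hr
intramuscular injection tail: 6.71/0.229 = 29.301; AUC_ev,0→∞ = 100.455 + 29.301 = 129.756 µg/mL·hr
F = (AUC_ev/D_ev)/(AUC_iv/D_iv) = (129.756/10)/(451.102/10) = 12.9756/45.1102 = 0.2876

F = 0.29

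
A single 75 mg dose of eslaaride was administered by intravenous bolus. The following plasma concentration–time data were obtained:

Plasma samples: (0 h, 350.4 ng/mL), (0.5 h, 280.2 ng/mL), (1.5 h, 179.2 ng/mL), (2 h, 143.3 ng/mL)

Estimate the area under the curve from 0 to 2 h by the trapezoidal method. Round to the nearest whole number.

AUC = 468 ng/mL·h

Trapezoidal AUC_0→2:
  [0→0.5]: (350.4+280.2)/2 × 0.5 = 157.65
  [0.5→1.5]: (280.2+179.2)/2 × 1 = 229.7
  [1.5→2]: (179.2+143.3)/2 × 0.5 = 80.625
  Sum = 467.975 ng/mL·h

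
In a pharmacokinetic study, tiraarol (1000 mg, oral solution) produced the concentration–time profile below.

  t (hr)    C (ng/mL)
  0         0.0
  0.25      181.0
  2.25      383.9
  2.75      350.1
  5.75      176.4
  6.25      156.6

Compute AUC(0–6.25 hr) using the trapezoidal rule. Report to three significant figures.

Trapezoidal AUC_0→6.25:
  [0→0.25]: (0.0+181.0)/2 × 0.25 = 22.625
  [0.25→2.25]: (181.0+383.9)/2 × 2 = 564.9
  [2.25→2.75]: (383.9+350.1)/2 × 0.5 = 183.5
  [2.75→5.75]: (350.1+176.4)/2 × 3 = 789.75
  [5.75→6.25]: (176.4+156.6)/2 × 0.5 = 83.25
  Sum = 1644.025 ng/mL·hr

AUC = 1640 ng/mL·hr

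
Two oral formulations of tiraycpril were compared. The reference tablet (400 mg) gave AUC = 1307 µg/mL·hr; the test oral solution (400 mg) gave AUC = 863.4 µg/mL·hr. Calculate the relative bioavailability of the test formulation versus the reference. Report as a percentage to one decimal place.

F_rel = 66.1%

F_rel = (AUC_test/D_test) / (AUC_ref/D_ref)
      = (863.4/400) / (1307/400)
      = 2.1585 / 3.2675 = 0.6606 = 66.06%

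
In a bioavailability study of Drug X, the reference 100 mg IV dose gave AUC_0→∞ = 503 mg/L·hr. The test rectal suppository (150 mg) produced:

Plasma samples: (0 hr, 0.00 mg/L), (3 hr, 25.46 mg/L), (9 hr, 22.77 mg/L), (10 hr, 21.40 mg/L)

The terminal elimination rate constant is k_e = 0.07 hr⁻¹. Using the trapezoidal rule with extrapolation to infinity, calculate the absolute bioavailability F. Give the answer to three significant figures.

Trapezoidal AUC_0→10 (rectal suppository):
  [0→3]: (0.00+25.46)/2 × 3 = 38.19
  [3→9]: (25.46+22.77)/2 × 6 = 144.69
  [9→10]: (22.77+21.40)/2 × 1 = 22.085
  Sum = 204.965 mg/L·hr
Tail: C_last/k_e = 21.40/0.07 = 305.714
AUC_0→∞ (rectal suppository) = 204.965 + 305.714 = 510.679 mg/L·hr
F = (AUC_ev/D_ev)/(AUC_iv/D_iv) = (510.679/150)/(503/100) = 3.40453/5.03 = 0.6768

F = 0.677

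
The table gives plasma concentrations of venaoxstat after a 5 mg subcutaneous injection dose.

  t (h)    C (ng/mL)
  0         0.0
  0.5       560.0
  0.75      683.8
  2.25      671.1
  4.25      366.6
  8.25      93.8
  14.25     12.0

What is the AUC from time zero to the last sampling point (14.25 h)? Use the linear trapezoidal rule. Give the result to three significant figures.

AUC = 3590 ng/mL·h

Trapezoidal AUC_0→14.25:
  [0→0.5]: (0.0+560.0)/2 × 0.5 = 140.0
  [0.5→0.75]: (560.0+683.8)/2 × 0.25 = 155.475
  [0.75→2.25]: (683.8+671.1)/2 × 1.5 = 1016.175
  [2.25→4.25]: (671.1+366.6)/2 × 2 = 1037.7
  [4.25→8.25]: (366.6+93.8)/2 × 4 = 920.8
  [8.25→14.25]: (93.8+12.0)/2 × 6 = 317.4
  Sum = 3587.55 ng/mL·h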